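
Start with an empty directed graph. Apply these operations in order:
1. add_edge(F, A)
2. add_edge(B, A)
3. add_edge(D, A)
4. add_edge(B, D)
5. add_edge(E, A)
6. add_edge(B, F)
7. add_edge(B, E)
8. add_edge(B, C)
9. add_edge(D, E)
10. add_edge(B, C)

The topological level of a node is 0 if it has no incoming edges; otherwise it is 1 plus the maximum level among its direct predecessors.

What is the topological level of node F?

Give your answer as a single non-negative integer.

Answer: 1

Derivation:
Op 1: add_edge(F, A). Edges now: 1
Op 2: add_edge(B, A). Edges now: 2
Op 3: add_edge(D, A). Edges now: 3
Op 4: add_edge(B, D). Edges now: 4
Op 5: add_edge(E, A). Edges now: 5
Op 6: add_edge(B, F). Edges now: 6
Op 7: add_edge(B, E). Edges now: 7
Op 8: add_edge(B, C). Edges now: 8
Op 9: add_edge(D, E). Edges now: 9
Op 10: add_edge(B, C) (duplicate, no change). Edges now: 9
Compute levels (Kahn BFS):
  sources (in-degree 0): B
  process B: level=0
    B->A: in-degree(A)=3, level(A)>=1
    B->C: in-degree(C)=0, level(C)=1, enqueue
    B->D: in-degree(D)=0, level(D)=1, enqueue
    B->E: in-degree(E)=1, level(E)>=1
    B->F: in-degree(F)=0, level(F)=1, enqueue
  process C: level=1
  process D: level=1
    D->A: in-degree(A)=2, level(A)>=2
    D->E: in-degree(E)=0, level(E)=2, enqueue
  process F: level=1
    F->A: in-degree(A)=1, level(A)>=2
  process E: level=2
    E->A: in-degree(A)=0, level(A)=3, enqueue
  process A: level=3
All levels: A:3, B:0, C:1, D:1, E:2, F:1
level(F) = 1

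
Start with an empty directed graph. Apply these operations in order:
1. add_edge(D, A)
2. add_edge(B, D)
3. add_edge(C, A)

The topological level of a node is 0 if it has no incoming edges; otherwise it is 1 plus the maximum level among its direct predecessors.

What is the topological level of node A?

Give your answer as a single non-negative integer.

Op 1: add_edge(D, A). Edges now: 1
Op 2: add_edge(B, D). Edges now: 2
Op 3: add_edge(C, A). Edges now: 3
Compute levels (Kahn BFS):
  sources (in-degree 0): B, C
  process B: level=0
    B->D: in-degree(D)=0, level(D)=1, enqueue
  process C: level=0
    C->A: in-degree(A)=1, level(A)>=1
  process D: level=1
    D->A: in-degree(A)=0, level(A)=2, enqueue
  process A: level=2
All levels: A:2, B:0, C:0, D:1
level(A) = 2

Answer: 2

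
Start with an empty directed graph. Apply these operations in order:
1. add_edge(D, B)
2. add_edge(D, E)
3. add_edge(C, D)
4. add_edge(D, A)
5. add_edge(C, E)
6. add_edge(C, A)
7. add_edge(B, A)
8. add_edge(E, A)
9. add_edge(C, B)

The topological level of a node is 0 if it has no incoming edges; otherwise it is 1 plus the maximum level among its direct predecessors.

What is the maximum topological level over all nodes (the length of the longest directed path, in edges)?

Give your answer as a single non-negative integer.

Op 1: add_edge(D, B). Edges now: 1
Op 2: add_edge(D, E). Edges now: 2
Op 3: add_edge(C, D). Edges now: 3
Op 4: add_edge(D, A). Edges now: 4
Op 5: add_edge(C, E). Edges now: 5
Op 6: add_edge(C, A). Edges now: 6
Op 7: add_edge(B, A). Edges now: 7
Op 8: add_edge(E, A). Edges now: 8
Op 9: add_edge(C, B). Edges now: 9
Compute levels (Kahn BFS):
  sources (in-degree 0): C
  process C: level=0
    C->A: in-degree(A)=3, level(A)>=1
    C->B: in-degree(B)=1, level(B)>=1
    C->D: in-degree(D)=0, level(D)=1, enqueue
    C->E: in-degree(E)=1, level(E)>=1
  process D: level=1
    D->A: in-degree(A)=2, level(A)>=2
    D->B: in-degree(B)=0, level(B)=2, enqueue
    D->E: in-degree(E)=0, level(E)=2, enqueue
  process B: level=2
    B->A: in-degree(A)=1, level(A)>=3
  process E: level=2
    E->A: in-degree(A)=0, level(A)=3, enqueue
  process A: level=3
All levels: A:3, B:2, C:0, D:1, E:2
max level = 3

Answer: 3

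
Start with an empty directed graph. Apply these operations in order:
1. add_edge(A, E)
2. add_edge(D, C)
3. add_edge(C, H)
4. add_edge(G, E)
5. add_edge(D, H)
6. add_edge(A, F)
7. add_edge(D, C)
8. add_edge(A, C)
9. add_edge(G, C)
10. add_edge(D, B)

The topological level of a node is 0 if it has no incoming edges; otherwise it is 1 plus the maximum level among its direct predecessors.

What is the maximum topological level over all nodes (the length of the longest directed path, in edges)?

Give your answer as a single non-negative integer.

Answer: 2

Derivation:
Op 1: add_edge(A, E). Edges now: 1
Op 2: add_edge(D, C). Edges now: 2
Op 3: add_edge(C, H). Edges now: 3
Op 4: add_edge(G, E). Edges now: 4
Op 5: add_edge(D, H). Edges now: 5
Op 6: add_edge(A, F). Edges now: 6
Op 7: add_edge(D, C) (duplicate, no change). Edges now: 6
Op 8: add_edge(A, C). Edges now: 7
Op 9: add_edge(G, C). Edges now: 8
Op 10: add_edge(D, B). Edges now: 9
Compute levels (Kahn BFS):
  sources (in-degree 0): A, D, G
  process A: level=0
    A->C: in-degree(C)=2, level(C)>=1
    A->E: in-degree(E)=1, level(E)>=1
    A->F: in-degree(F)=0, level(F)=1, enqueue
  process D: level=0
    D->B: in-degree(B)=0, level(B)=1, enqueue
    D->C: in-degree(C)=1, level(C)>=1
    D->H: in-degree(H)=1, level(H)>=1
  process G: level=0
    G->C: in-degree(C)=0, level(C)=1, enqueue
    G->E: in-degree(E)=0, level(E)=1, enqueue
  process F: level=1
  process B: level=1
  process C: level=1
    C->H: in-degree(H)=0, level(H)=2, enqueue
  process E: level=1
  process H: level=2
All levels: A:0, B:1, C:1, D:0, E:1, F:1, G:0, H:2
max level = 2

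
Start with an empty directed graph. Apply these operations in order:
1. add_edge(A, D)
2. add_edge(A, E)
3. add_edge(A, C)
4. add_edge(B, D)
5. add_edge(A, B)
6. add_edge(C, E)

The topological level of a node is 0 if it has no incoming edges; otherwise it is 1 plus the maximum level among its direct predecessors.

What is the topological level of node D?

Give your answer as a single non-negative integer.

Answer: 2

Derivation:
Op 1: add_edge(A, D). Edges now: 1
Op 2: add_edge(A, E). Edges now: 2
Op 3: add_edge(A, C). Edges now: 3
Op 4: add_edge(B, D). Edges now: 4
Op 5: add_edge(A, B). Edges now: 5
Op 6: add_edge(C, E). Edges now: 6
Compute levels (Kahn BFS):
  sources (in-degree 0): A
  process A: level=0
    A->B: in-degree(B)=0, level(B)=1, enqueue
    A->C: in-degree(C)=0, level(C)=1, enqueue
    A->D: in-degree(D)=1, level(D)>=1
    A->E: in-degree(E)=1, level(E)>=1
  process B: level=1
    B->D: in-degree(D)=0, level(D)=2, enqueue
  process C: level=1
    C->E: in-degree(E)=0, level(E)=2, enqueue
  process D: level=2
  process E: level=2
All levels: A:0, B:1, C:1, D:2, E:2
level(D) = 2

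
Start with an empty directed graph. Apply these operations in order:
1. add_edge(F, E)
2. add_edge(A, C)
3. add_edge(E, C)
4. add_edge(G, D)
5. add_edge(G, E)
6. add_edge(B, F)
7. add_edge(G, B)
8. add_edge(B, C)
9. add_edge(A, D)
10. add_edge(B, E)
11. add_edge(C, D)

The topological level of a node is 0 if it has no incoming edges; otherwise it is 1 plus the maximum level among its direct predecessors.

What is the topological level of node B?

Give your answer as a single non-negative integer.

Op 1: add_edge(F, E). Edges now: 1
Op 2: add_edge(A, C). Edges now: 2
Op 3: add_edge(E, C). Edges now: 3
Op 4: add_edge(G, D). Edges now: 4
Op 5: add_edge(G, E). Edges now: 5
Op 6: add_edge(B, F). Edges now: 6
Op 7: add_edge(G, B). Edges now: 7
Op 8: add_edge(B, C). Edges now: 8
Op 9: add_edge(A, D). Edges now: 9
Op 10: add_edge(B, E). Edges now: 10
Op 11: add_edge(C, D). Edges now: 11
Compute levels (Kahn BFS):
  sources (in-degree 0): A, G
  process A: level=0
    A->C: in-degree(C)=2, level(C)>=1
    A->D: in-degree(D)=2, level(D)>=1
  process G: level=0
    G->B: in-degree(B)=0, level(B)=1, enqueue
    G->D: in-degree(D)=1, level(D)>=1
    G->E: in-degree(E)=2, level(E)>=1
  process B: level=1
    B->C: in-degree(C)=1, level(C)>=2
    B->E: in-degree(E)=1, level(E)>=2
    B->F: in-degree(F)=0, level(F)=2, enqueue
  process F: level=2
    F->E: in-degree(E)=0, level(E)=3, enqueue
  process E: level=3
    E->C: in-degree(C)=0, level(C)=4, enqueue
  process C: level=4
    C->D: in-degree(D)=0, level(D)=5, enqueue
  process D: level=5
All levels: A:0, B:1, C:4, D:5, E:3, F:2, G:0
level(B) = 1

Answer: 1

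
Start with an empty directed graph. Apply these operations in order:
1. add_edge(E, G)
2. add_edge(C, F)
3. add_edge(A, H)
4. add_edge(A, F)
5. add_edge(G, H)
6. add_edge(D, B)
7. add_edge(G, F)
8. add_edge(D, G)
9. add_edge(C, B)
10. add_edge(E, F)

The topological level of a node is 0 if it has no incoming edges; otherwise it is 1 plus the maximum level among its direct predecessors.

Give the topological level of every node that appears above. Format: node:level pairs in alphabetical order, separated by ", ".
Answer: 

Answer: A:0, B:1, C:0, D:0, E:0, F:2, G:1, H:2

Derivation:
Op 1: add_edge(E, G). Edges now: 1
Op 2: add_edge(C, F). Edges now: 2
Op 3: add_edge(A, H). Edges now: 3
Op 4: add_edge(A, F). Edges now: 4
Op 5: add_edge(G, H). Edges now: 5
Op 6: add_edge(D, B). Edges now: 6
Op 7: add_edge(G, F). Edges now: 7
Op 8: add_edge(D, G). Edges now: 8
Op 9: add_edge(C, B). Edges now: 9
Op 10: add_edge(E, F). Edges now: 10
Compute levels (Kahn BFS):
  sources (in-degree 0): A, C, D, E
  process A: level=0
    A->F: in-degree(F)=3, level(F)>=1
    A->H: in-degree(H)=1, level(H)>=1
  process C: level=0
    C->B: in-degree(B)=1, level(B)>=1
    C->F: in-degree(F)=2, level(F)>=1
  process D: level=0
    D->B: in-degree(B)=0, level(B)=1, enqueue
    D->G: in-degree(G)=1, level(G)>=1
  process E: level=0
    E->F: in-degree(F)=1, level(F)>=1
    E->G: in-degree(G)=0, level(G)=1, enqueue
  process B: level=1
  process G: level=1
    G->F: in-degree(F)=0, level(F)=2, enqueue
    G->H: in-degree(H)=0, level(H)=2, enqueue
  process F: level=2
  process H: level=2
All levels: A:0, B:1, C:0, D:0, E:0, F:2, G:1, H:2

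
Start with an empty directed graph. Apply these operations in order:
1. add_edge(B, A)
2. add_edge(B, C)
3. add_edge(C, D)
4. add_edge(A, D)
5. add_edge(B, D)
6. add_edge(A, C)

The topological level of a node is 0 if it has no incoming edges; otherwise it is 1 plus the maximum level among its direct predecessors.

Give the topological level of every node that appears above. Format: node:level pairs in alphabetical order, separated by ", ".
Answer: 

Answer: A:1, B:0, C:2, D:3

Derivation:
Op 1: add_edge(B, A). Edges now: 1
Op 2: add_edge(B, C). Edges now: 2
Op 3: add_edge(C, D). Edges now: 3
Op 4: add_edge(A, D). Edges now: 4
Op 5: add_edge(B, D). Edges now: 5
Op 6: add_edge(A, C). Edges now: 6
Compute levels (Kahn BFS):
  sources (in-degree 0): B
  process B: level=0
    B->A: in-degree(A)=0, level(A)=1, enqueue
    B->C: in-degree(C)=1, level(C)>=1
    B->D: in-degree(D)=2, level(D)>=1
  process A: level=1
    A->C: in-degree(C)=0, level(C)=2, enqueue
    A->D: in-degree(D)=1, level(D)>=2
  process C: level=2
    C->D: in-degree(D)=0, level(D)=3, enqueue
  process D: level=3
All levels: A:1, B:0, C:2, D:3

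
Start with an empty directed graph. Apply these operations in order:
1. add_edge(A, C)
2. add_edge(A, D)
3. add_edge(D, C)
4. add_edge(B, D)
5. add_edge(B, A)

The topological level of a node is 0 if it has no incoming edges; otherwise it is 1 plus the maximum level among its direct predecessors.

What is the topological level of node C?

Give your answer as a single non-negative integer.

Op 1: add_edge(A, C). Edges now: 1
Op 2: add_edge(A, D). Edges now: 2
Op 3: add_edge(D, C). Edges now: 3
Op 4: add_edge(B, D). Edges now: 4
Op 5: add_edge(B, A). Edges now: 5
Compute levels (Kahn BFS):
  sources (in-degree 0): B
  process B: level=0
    B->A: in-degree(A)=0, level(A)=1, enqueue
    B->D: in-degree(D)=1, level(D)>=1
  process A: level=1
    A->C: in-degree(C)=1, level(C)>=2
    A->D: in-degree(D)=0, level(D)=2, enqueue
  process D: level=2
    D->C: in-degree(C)=0, level(C)=3, enqueue
  process C: level=3
All levels: A:1, B:0, C:3, D:2
level(C) = 3

Answer: 3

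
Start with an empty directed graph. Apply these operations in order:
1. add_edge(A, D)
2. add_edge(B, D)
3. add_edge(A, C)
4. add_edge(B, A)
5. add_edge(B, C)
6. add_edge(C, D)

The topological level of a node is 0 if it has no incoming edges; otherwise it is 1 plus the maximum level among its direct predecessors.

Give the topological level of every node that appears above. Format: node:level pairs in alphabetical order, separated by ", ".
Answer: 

Answer: A:1, B:0, C:2, D:3

Derivation:
Op 1: add_edge(A, D). Edges now: 1
Op 2: add_edge(B, D). Edges now: 2
Op 3: add_edge(A, C). Edges now: 3
Op 4: add_edge(B, A). Edges now: 4
Op 5: add_edge(B, C). Edges now: 5
Op 6: add_edge(C, D). Edges now: 6
Compute levels (Kahn BFS):
  sources (in-degree 0): B
  process B: level=0
    B->A: in-degree(A)=0, level(A)=1, enqueue
    B->C: in-degree(C)=1, level(C)>=1
    B->D: in-degree(D)=2, level(D)>=1
  process A: level=1
    A->C: in-degree(C)=0, level(C)=2, enqueue
    A->D: in-degree(D)=1, level(D)>=2
  process C: level=2
    C->D: in-degree(D)=0, level(D)=3, enqueue
  process D: level=3
All levels: A:1, B:0, C:2, D:3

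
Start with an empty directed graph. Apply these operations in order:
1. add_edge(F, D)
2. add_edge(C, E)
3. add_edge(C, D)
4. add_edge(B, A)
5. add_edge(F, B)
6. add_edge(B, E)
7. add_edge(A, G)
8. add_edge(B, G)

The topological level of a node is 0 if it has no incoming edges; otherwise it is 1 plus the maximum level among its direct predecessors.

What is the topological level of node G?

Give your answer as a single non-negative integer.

Answer: 3

Derivation:
Op 1: add_edge(F, D). Edges now: 1
Op 2: add_edge(C, E). Edges now: 2
Op 3: add_edge(C, D). Edges now: 3
Op 4: add_edge(B, A). Edges now: 4
Op 5: add_edge(F, B). Edges now: 5
Op 6: add_edge(B, E). Edges now: 6
Op 7: add_edge(A, G). Edges now: 7
Op 8: add_edge(B, G). Edges now: 8
Compute levels (Kahn BFS):
  sources (in-degree 0): C, F
  process C: level=0
    C->D: in-degree(D)=1, level(D)>=1
    C->E: in-degree(E)=1, level(E)>=1
  process F: level=0
    F->B: in-degree(B)=0, level(B)=1, enqueue
    F->D: in-degree(D)=0, level(D)=1, enqueue
  process B: level=1
    B->A: in-degree(A)=0, level(A)=2, enqueue
    B->E: in-degree(E)=0, level(E)=2, enqueue
    B->G: in-degree(G)=1, level(G)>=2
  process D: level=1
  process A: level=2
    A->G: in-degree(G)=0, level(G)=3, enqueue
  process E: level=2
  process G: level=3
All levels: A:2, B:1, C:0, D:1, E:2, F:0, G:3
level(G) = 3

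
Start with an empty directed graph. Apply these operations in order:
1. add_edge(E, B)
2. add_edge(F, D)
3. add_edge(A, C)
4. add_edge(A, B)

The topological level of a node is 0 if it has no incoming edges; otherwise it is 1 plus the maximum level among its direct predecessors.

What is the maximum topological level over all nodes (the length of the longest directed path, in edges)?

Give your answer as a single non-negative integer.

Answer: 1

Derivation:
Op 1: add_edge(E, B). Edges now: 1
Op 2: add_edge(F, D). Edges now: 2
Op 3: add_edge(A, C). Edges now: 3
Op 4: add_edge(A, B). Edges now: 4
Compute levels (Kahn BFS):
  sources (in-degree 0): A, E, F
  process A: level=0
    A->B: in-degree(B)=1, level(B)>=1
    A->C: in-degree(C)=0, level(C)=1, enqueue
  process E: level=0
    E->B: in-degree(B)=0, level(B)=1, enqueue
  process F: level=0
    F->D: in-degree(D)=0, level(D)=1, enqueue
  process C: level=1
  process B: level=1
  process D: level=1
All levels: A:0, B:1, C:1, D:1, E:0, F:0
max level = 1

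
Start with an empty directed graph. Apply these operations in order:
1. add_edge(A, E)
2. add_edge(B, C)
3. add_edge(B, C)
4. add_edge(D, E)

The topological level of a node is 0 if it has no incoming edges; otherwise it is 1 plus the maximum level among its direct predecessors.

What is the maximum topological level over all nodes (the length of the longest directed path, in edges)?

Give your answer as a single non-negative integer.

Op 1: add_edge(A, E). Edges now: 1
Op 2: add_edge(B, C). Edges now: 2
Op 3: add_edge(B, C) (duplicate, no change). Edges now: 2
Op 4: add_edge(D, E). Edges now: 3
Compute levels (Kahn BFS):
  sources (in-degree 0): A, B, D
  process A: level=0
    A->E: in-degree(E)=1, level(E)>=1
  process B: level=0
    B->C: in-degree(C)=0, level(C)=1, enqueue
  process D: level=0
    D->E: in-degree(E)=0, level(E)=1, enqueue
  process C: level=1
  process E: level=1
All levels: A:0, B:0, C:1, D:0, E:1
max level = 1

Answer: 1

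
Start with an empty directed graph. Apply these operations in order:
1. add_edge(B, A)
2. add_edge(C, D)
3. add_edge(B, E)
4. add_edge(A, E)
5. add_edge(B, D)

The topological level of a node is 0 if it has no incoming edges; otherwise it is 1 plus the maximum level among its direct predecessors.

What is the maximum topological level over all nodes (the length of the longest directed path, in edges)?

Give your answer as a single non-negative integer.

Answer: 2

Derivation:
Op 1: add_edge(B, A). Edges now: 1
Op 2: add_edge(C, D). Edges now: 2
Op 3: add_edge(B, E). Edges now: 3
Op 4: add_edge(A, E). Edges now: 4
Op 5: add_edge(B, D). Edges now: 5
Compute levels (Kahn BFS):
  sources (in-degree 0): B, C
  process B: level=0
    B->A: in-degree(A)=0, level(A)=1, enqueue
    B->D: in-degree(D)=1, level(D)>=1
    B->E: in-degree(E)=1, level(E)>=1
  process C: level=0
    C->D: in-degree(D)=0, level(D)=1, enqueue
  process A: level=1
    A->E: in-degree(E)=0, level(E)=2, enqueue
  process D: level=1
  process E: level=2
All levels: A:1, B:0, C:0, D:1, E:2
max level = 2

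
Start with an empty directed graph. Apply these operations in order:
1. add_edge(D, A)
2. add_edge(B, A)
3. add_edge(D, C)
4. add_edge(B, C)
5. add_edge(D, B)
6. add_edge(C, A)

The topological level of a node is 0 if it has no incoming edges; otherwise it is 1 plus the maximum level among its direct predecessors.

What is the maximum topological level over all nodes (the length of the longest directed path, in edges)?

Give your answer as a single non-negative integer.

Answer: 3

Derivation:
Op 1: add_edge(D, A). Edges now: 1
Op 2: add_edge(B, A). Edges now: 2
Op 3: add_edge(D, C). Edges now: 3
Op 4: add_edge(B, C). Edges now: 4
Op 5: add_edge(D, B). Edges now: 5
Op 6: add_edge(C, A). Edges now: 6
Compute levels (Kahn BFS):
  sources (in-degree 0): D
  process D: level=0
    D->A: in-degree(A)=2, level(A)>=1
    D->B: in-degree(B)=0, level(B)=1, enqueue
    D->C: in-degree(C)=1, level(C)>=1
  process B: level=1
    B->A: in-degree(A)=1, level(A)>=2
    B->C: in-degree(C)=0, level(C)=2, enqueue
  process C: level=2
    C->A: in-degree(A)=0, level(A)=3, enqueue
  process A: level=3
All levels: A:3, B:1, C:2, D:0
max level = 3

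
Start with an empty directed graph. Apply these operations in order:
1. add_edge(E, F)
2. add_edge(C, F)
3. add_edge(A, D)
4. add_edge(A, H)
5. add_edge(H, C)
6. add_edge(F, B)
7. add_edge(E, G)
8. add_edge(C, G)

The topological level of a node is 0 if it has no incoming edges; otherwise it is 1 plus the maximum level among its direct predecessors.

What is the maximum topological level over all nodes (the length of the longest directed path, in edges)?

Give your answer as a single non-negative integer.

Op 1: add_edge(E, F). Edges now: 1
Op 2: add_edge(C, F). Edges now: 2
Op 3: add_edge(A, D). Edges now: 3
Op 4: add_edge(A, H). Edges now: 4
Op 5: add_edge(H, C). Edges now: 5
Op 6: add_edge(F, B). Edges now: 6
Op 7: add_edge(E, G). Edges now: 7
Op 8: add_edge(C, G). Edges now: 8
Compute levels (Kahn BFS):
  sources (in-degree 0): A, E
  process A: level=0
    A->D: in-degree(D)=0, level(D)=1, enqueue
    A->H: in-degree(H)=0, level(H)=1, enqueue
  process E: level=0
    E->F: in-degree(F)=1, level(F)>=1
    E->G: in-degree(G)=1, level(G)>=1
  process D: level=1
  process H: level=1
    H->C: in-degree(C)=0, level(C)=2, enqueue
  process C: level=2
    C->F: in-degree(F)=0, level(F)=3, enqueue
    C->G: in-degree(G)=0, level(G)=3, enqueue
  process F: level=3
    F->B: in-degree(B)=0, level(B)=4, enqueue
  process G: level=3
  process B: level=4
All levels: A:0, B:4, C:2, D:1, E:0, F:3, G:3, H:1
max level = 4

Answer: 4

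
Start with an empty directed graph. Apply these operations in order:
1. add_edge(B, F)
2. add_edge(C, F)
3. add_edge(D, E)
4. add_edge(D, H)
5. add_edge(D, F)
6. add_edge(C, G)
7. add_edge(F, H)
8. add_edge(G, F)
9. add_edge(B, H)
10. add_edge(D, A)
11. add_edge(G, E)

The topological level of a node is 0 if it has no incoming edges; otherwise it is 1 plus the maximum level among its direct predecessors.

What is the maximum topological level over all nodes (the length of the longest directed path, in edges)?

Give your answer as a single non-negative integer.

Op 1: add_edge(B, F). Edges now: 1
Op 2: add_edge(C, F). Edges now: 2
Op 3: add_edge(D, E). Edges now: 3
Op 4: add_edge(D, H). Edges now: 4
Op 5: add_edge(D, F). Edges now: 5
Op 6: add_edge(C, G). Edges now: 6
Op 7: add_edge(F, H). Edges now: 7
Op 8: add_edge(G, F). Edges now: 8
Op 9: add_edge(B, H). Edges now: 9
Op 10: add_edge(D, A). Edges now: 10
Op 11: add_edge(G, E). Edges now: 11
Compute levels (Kahn BFS):
  sources (in-degree 0): B, C, D
  process B: level=0
    B->F: in-degree(F)=3, level(F)>=1
    B->H: in-degree(H)=2, level(H)>=1
  process C: level=0
    C->F: in-degree(F)=2, level(F)>=1
    C->G: in-degree(G)=0, level(G)=1, enqueue
  process D: level=0
    D->A: in-degree(A)=0, level(A)=1, enqueue
    D->E: in-degree(E)=1, level(E)>=1
    D->F: in-degree(F)=1, level(F)>=1
    D->H: in-degree(H)=1, level(H)>=1
  process G: level=1
    G->E: in-degree(E)=0, level(E)=2, enqueue
    G->F: in-degree(F)=0, level(F)=2, enqueue
  process A: level=1
  process E: level=2
  process F: level=2
    F->H: in-degree(H)=0, level(H)=3, enqueue
  process H: level=3
All levels: A:1, B:0, C:0, D:0, E:2, F:2, G:1, H:3
max level = 3

Answer: 3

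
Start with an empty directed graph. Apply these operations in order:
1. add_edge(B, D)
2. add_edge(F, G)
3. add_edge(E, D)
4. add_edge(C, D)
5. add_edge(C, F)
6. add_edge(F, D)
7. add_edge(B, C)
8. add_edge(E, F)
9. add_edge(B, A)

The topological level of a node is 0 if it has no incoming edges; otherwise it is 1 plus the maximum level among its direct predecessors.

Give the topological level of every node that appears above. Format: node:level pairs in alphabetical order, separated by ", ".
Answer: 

Answer: A:1, B:0, C:1, D:3, E:0, F:2, G:3

Derivation:
Op 1: add_edge(B, D). Edges now: 1
Op 2: add_edge(F, G). Edges now: 2
Op 3: add_edge(E, D). Edges now: 3
Op 4: add_edge(C, D). Edges now: 4
Op 5: add_edge(C, F). Edges now: 5
Op 6: add_edge(F, D). Edges now: 6
Op 7: add_edge(B, C). Edges now: 7
Op 8: add_edge(E, F). Edges now: 8
Op 9: add_edge(B, A). Edges now: 9
Compute levels (Kahn BFS):
  sources (in-degree 0): B, E
  process B: level=0
    B->A: in-degree(A)=0, level(A)=1, enqueue
    B->C: in-degree(C)=0, level(C)=1, enqueue
    B->D: in-degree(D)=3, level(D)>=1
  process E: level=0
    E->D: in-degree(D)=2, level(D)>=1
    E->F: in-degree(F)=1, level(F)>=1
  process A: level=1
  process C: level=1
    C->D: in-degree(D)=1, level(D)>=2
    C->F: in-degree(F)=0, level(F)=2, enqueue
  process F: level=2
    F->D: in-degree(D)=0, level(D)=3, enqueue
    F->G: in-degree(G)=0, level(G)=3, enqueue
  process D: level=3
  process G: level=3
All levels: A:1, B:0, C:1, D:3, E:0, F:2, G:3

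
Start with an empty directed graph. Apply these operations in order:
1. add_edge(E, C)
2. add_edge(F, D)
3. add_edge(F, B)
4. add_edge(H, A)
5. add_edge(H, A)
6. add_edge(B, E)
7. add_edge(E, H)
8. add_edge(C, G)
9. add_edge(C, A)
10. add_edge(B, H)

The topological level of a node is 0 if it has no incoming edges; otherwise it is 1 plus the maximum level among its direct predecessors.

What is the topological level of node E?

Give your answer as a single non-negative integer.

Op 1: add_edge(E, C). Edges now: 1
Op 2: add_edge(F, D). Edges now: 2
Op 3: add_edge(F, B). Edges now: 3
Op 4: add_edge(H, A). Edges now: 4
Op 5: add_edge(H, A) (duplicate, no change). Edges now: 4
Op 6: add_edge(B, E). Edges now: 5
Op 7: add_edge(E, H). Edges now: 6
Op 8: add_edge(C, G). Edges now: 7
Op 9: add_edge(C, A). Edges now: 8
Op 10: add_edge(B, H). Edges now: 9
Compute levels (Kahn BFS):
  sources (in-degree 0): F
  process F: level=0
    F->B: in-degree(B)=0, level(B)=1, enqueue
    F->D: in-degree(D)=0, level(D)=1, enqueue
  process B: level=1
    B->E: in-degree(E)=0, level(E)=2, enqueue
    B->H: in-degree(H)=1, level(H)>=2
  process D: level=1
  process E: level=2
    E->C: in-degree(C)=0, level(C)=3, enqueue
    E->H: in-degree(H)=0, level(H)=3, enqueue
  process C: level=3
    C->A: in-degree(A)=1, level(A)>=4
    C->G: in-degree(G)=0, level(G)=4, enqueue
  process H: level=3
    H->A: in-degree(A)=0, level(A)=4, enqueue
  process G: level=4
  process A: level=4
All levels: A:4, B:1, C:3, D:1, E:2, F:0, G:4, H:3
level(E) = 2

Answer: 2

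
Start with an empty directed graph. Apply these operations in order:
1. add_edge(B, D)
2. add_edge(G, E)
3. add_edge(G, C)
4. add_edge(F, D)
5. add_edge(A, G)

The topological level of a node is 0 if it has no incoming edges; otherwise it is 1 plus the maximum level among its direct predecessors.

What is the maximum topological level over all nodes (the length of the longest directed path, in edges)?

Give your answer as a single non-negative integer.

Answer: 2

Derivation:
Op 1: add_edge(B, D). Edges now: 1
Op 2: add_edge(G, E). Edges now: 2
Op 3: add_edge(G, C). Edges now: 3
Op 4: add_edge(F, D). Edges now: 4
Op 5: add_edge(A, G). Edges now: 5
Compute levels (Kahn BFS):
  sources (in-degree 0): A, B, F
  process A: level=0
    A->G: in-degree(G)=0, level(G)=1, enqueue
  process B: level=0
    B->D: in-degree(D)=1, level(D)>=1
  process F: level=0
    F->D: in-degree(D)=0, level(D)=1, enqueue
  process G: level=1
    G->C: in-degree(C)=0, level(C)=2, enqueue
    G->E: in-degree(E)=0, level(E)=2, enqueue
  process D: level=1
  process C: level=2
  process E: level=2
All levels: A:0, B:0, C:2, D:1, E:2, F:0, G:1
max level = 2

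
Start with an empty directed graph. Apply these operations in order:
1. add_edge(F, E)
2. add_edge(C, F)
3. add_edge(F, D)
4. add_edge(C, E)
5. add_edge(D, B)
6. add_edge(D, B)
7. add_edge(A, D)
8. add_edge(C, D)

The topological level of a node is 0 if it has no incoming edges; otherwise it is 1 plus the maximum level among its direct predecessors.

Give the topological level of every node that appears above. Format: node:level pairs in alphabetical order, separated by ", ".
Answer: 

Op 1: add_edge(F, E). Edges now: 1
Op 2: add_edge(C, F). Edges now: 2
Op 3: add_edge(F, D). Edges now: 3
Op 4: add_edge(C, E). Edges now: 4
Op 5: add_edge(D, B). Edges now: 5
Op 6: add_edge(D, B) (duplicate, no change). Edges now: 5
Op 7: add_edge(A, D). Edges now: 6
Op 8: add_edge(C, D). Edges now: 7
Compute levels (Kahn BFS):
  sources (in-degree 0): A, C
  process A: level=0
    A->D: in-degree(D)=2, level(D)>=1
  process C: level=0
    C->D: in-degree(D)=1, level(D)>=1
    C->E: in-degree(E)=1, level(E)>=1
    C->F: in-degree(F)=0, level(F)=1, enqueue
  process F: level=1
    F->D: in-degree(D)=0, level(D)=2, enqueue
    F->E: in-degree(E)=0, level(E)=2, enqueue
  process D: level=2
    D->B: in-degree(B)=0, level(B)=3, enqueue
  process E: level=2
  process B: level=3
All levels: A:0, B:3, C:0, D:2, E:2, F:1

Answer: A:0, B:3, C:0, D:2, E:2, F:1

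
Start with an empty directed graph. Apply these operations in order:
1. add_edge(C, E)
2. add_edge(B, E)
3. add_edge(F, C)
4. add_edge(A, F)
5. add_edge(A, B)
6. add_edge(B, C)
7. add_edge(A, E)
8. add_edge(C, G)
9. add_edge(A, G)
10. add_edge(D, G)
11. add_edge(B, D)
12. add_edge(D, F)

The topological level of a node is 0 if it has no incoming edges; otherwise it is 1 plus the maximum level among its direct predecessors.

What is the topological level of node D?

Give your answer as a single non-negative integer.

Answer: 2

Derivation:
Op 1: add_edge(C, E). Edges now: 1
Op 2: add_edge(B, E). Edges now: 2
Op 3: add_edge(F, C). Edges now: 3
Op 4: add_edge(A, F). Edges now: 4
Op 5: add_edge(A, B). Edges now: 5
Op 6: add_edge(B, C). Edges now: 6
Op 7: add_edge(A, E). Edges now: 7
Op 8: add_edge(C, G). Edges now: 8
Op 9: add_edge(A, G). Edges now: 9
Op 10: add_edge(D, G). Edges now: 10
Op 11: add_edge(B, D). Edges now: 11
Op 12: add_edge(D, F). Edges now: 12
Compute levels (Kahn BFS):
  sources (in-degree 0): A
  process A: level=0
    A->B: in-degree(B)=0, level(B)=1, enqueue
    A->E: in-degree(E)=2, level(E)>=1
    A->F: in-degree(F)=1, level(F)>=1
    A->G: in-degree(G)=2, level(G)>=1
  process B: level=1
    B->C: in-degree(C)=1, level(C)>=2
    B->D: in-degree(D)=0, level(D)=2, enqueue
    B->E: in-degree(E)=1, level(E)>=2
  process D: level=2
    D->F: in-degree(F)=0, level(F)=3, enqueue
    D->G: in-degree(G)=1, level(G)>=3
  process F: level=3
    F->C: in-degree(C)=0, level(C)=4, enqueue
  process C: level=4
    C->E: in-degree(E)=0, level(E)=5, enqueue
    C->G: in-degree(G)=0, level(G)=5, enqueue
  process E: level=5
  process G: level=5
All levels: A:0, B:1, C:4, D:2, E:5, F:3, G:5
level(D) = 2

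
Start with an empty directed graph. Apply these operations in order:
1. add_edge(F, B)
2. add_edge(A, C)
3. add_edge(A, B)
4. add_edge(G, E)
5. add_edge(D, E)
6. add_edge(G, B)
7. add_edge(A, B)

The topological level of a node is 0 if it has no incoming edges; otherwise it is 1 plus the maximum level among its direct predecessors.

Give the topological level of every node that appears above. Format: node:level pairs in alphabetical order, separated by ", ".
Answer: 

Op 1: add_edge(F, B). Edges now: 1
Op 2: add_edge(A, C). Edges now: 2
Op 3: add_edge(A, B). Edges now: 3
Op 4: add_edge(G, E). Edges now: 4
Op 5: add_edge(D, E). Edges now: 5
Op 6: add_edge(G, B). Edges now: 6
Op 7: add_edge(A, B) (duplicate, no change). Edges now: 6
Compute levels (Kahn BFS):
  sources (in-degree 0): A, D, F, G
  process A: level=0
    A->B: in-degree(B)=2, level(B)>=1
    A->C: in-degree(C)=0, level(C)=1, enqueue
  process D: level=0
    D->E: in-degree(E)=1, level(E)>=1
  process F: level=0
    F->B: in-degree(B)=1, level(B)>=1
  process G: level=0
    G->B: in-degree(B)=0, level(B)=1, enqueue
    G->E: in-degree(E)=0, level(E)=1, enqueue
  process C: level=1
  process B: level=1
  process E: level=1
All levels: A:0, B:1, C:1, D:0, E:1, F:0, G:0

Answer: A:0, B:1, C:1, D:0, E:1, F:0, G:0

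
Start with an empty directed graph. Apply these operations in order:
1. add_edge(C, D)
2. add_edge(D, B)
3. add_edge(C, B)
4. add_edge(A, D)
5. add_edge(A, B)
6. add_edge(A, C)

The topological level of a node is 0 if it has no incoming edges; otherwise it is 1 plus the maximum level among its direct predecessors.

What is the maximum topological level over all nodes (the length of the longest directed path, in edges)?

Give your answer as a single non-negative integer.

Op 1: add_edge(C, D). Edges now: 1
Op 2: add_edge(D, B). Edges now: 2
Op 3: add_edge(C, B). Edges now: 3
Op 4: add_edge(A, D). Edges now: 4
Op 5: add_edge(A, B). Edges now: 5
Op 6: add_edge(A, C). Edges now: 6
Compute levels (Kahn BFS):
  sources (in-degree 0): A
  process A: level=0
    A->B: in-degree(B)=2, level(B)>=1
    A->C: in-degree(C)=0, level(C)=1, enqueue
    A->D: in-degree(D)=1, level(D)>=1
  process C: level=1
    C->B: in-degree(B)=1, level(B)>=2
    C->D: in-degree(D)=0, level(D)=2, enqueue
  process D: level=2
    D->B: in-degree(B)=0, level(B)=3, enqueue
  process B: level=3
All levels: A:0, B:3, C:1, D:2
max level = 3

Answer: 3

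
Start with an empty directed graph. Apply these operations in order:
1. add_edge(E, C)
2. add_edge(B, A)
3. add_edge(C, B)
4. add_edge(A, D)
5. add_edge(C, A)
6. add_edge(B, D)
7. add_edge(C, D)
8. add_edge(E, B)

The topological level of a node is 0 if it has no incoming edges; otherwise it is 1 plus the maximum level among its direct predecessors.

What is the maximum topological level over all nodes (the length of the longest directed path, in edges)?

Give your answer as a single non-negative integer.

Answer: 4

Derivation:
Op 1: add_edge(E, C). Edges now: 1
Op 2: add_edge(B, A). Edges now: 2
Op 3: add_edge(C, B). Edges now: 3
Op 4: add_edge(A, D). Edges now: 4
Op 5: add_edge(C, A). Edges now: 5
Op 6: add_edge(B, D). Edges now: 6
Op 7: add_edge(C, D). Edges now: 7
Op 8: add_edge(E, B). Edges now: 8
Compute levels (Kahn BFS):
  sources (in-degree 0): E
  process E: level=0
    E->B: in-degree(B)=1, level(B)>=1
    E->C: in-degree(C)=0, level(C)=1, enqueue
  process C: level=1
    C->A: in-degree(A)=1, level(A)>=2
    C->B: in-degree(B)=0, level(B)=2, enqueue
    C->D: in-degree(D)=2, level(D)>=2
  process B: level=2
    B->A: in-degree(A)=0, level(A)=3, enqueue
    B->D: in-degree(D)=1, level(D)>=3
  process A: level=3
    A->D: in-degree(D)=0, level(D)=4, enqueue
  process D: level=4
All levels: A:3, B:2, C:1, D:4, E:0
max level = 4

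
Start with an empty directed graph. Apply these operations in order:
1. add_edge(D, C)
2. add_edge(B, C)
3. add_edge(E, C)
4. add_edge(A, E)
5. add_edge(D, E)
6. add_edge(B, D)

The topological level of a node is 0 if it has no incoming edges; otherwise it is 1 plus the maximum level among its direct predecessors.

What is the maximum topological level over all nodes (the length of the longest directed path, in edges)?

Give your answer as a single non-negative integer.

Op 1: add_edge(D, C). Edges now: 1
Op 2: add_edge(B, C). Edges now: 2
Op 3: add_edge(E, C). Edges now: 3
Op 4: add_edge(A, E). Edges now: 4
Op 5: add_edge(D, E). Edges now: 5
Op 6: add_edge(B, D). Edges now: 6
Compute levels (Kahn BFS):
  sources (in-degree 0): A, B
  process A: level=0
    A->E: in-degree(E)=1, level(E)>=1
  process B: level=0
    B->C: in-degree(C)=2, level(C)>=1
    B->D: in-degree(D)=0, level(D)=1, enqueue
  process D: level=1
    D->C: in-degree(C)=1, level(C)>=2
    D->E: in-degree(E)=0, level(E)=2, enqueue
  process E: level=2
    E->C: in-degree(C)=0, level(C)=3, enqueue
  process C: level=3
All levels: A:0, B:0, C:3, D:1, E:2
max level = 3

Answer: 3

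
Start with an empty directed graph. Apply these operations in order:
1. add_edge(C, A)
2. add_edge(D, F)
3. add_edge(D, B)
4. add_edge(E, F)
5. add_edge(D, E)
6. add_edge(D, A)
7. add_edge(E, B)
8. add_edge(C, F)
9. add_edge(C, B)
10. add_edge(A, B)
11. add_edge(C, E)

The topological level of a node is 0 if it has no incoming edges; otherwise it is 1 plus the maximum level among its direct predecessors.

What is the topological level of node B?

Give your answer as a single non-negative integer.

Op 1: add_edge(C, A). Edges now: 1
Op 2: add_edge(D, F). Edges now: 2
Op 3: add_edge(D, B). Edges now: 3
Op 4: add_edge(E, F). Edges now: 4
Op 5: add_edge(D, E). Edges now: 5
Op 6: add_edge(D, A). Edges now: 6
Op 7: add_edge(E, B). Edges now: 7
Op 8: add_edge(C, F). Edges now: 8
Op 9: add_edge(C, B). Edges now: 9
Op 10: add_edge(A, B). Edges now: 10
Op 11: add_edge(C, E). Edges now: 11
Compute levels (Kahn BFS):
  sources (in-degree 0): C, D
  process C: level=0
    C->A: in-degree(A)=1, level(A)>=1
    C->B: in-degree(B)=3, level(B)>=1
    C->E: in-degree(E)=1, level(E)>=1
    C->F: in-degree(F)=2, level(F)>=1
  process D: level=0
    D->A: in-degree(A)=0, level(A)=1, enqueue
    D->B: in-degree(B)=2, level(B)>=1
    D->E: in-degree(E)=0, level(E)=1, enqueue
    D->F: in-degree(F)=1, level(F)>=1
  process A: level=1
    A->B: in-degree(B)=1, level(B)>=2
  process E: level=1
    E->B: in-degree(B)=0, level(B)=2, enqueue
    E->F: in-degree(F)=0, level(F)=2, enqueue
  process B: level=2
  process F: level=2
All levels: A:1, B:2, C:0, D:0, E:1, F:2
level(B) = 2

Answer: 2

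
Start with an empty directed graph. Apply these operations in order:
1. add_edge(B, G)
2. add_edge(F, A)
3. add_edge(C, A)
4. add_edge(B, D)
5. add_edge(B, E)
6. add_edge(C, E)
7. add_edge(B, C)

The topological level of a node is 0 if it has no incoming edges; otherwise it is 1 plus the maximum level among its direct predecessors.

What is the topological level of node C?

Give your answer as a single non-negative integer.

Answer: 1

Derivation:
Op 1: add_edge(B, G). Edges now: 1
Op 2: add_edge(F, A). Edges now: 2
Op 3: add_edge(C, A). Edges now: 3
Op 4: add_edge(B, D). Edges now: 4
Op 5: add_edge(B, E). Edges now: 5
Op 6: add_edge(C, E). Edges now: 6
Op 7: add_edge(B, C). Edges now: 7
Compute levels (Kahn BFS):
  sources (in-degree 0): B, F
  process B: level=0
    B->C: in-degree(C)=0, level(C)=1, enqueue
    B->D: in-degree(D)=0, level(D)=1, enqueue
    B->E: in-degree(E)=1, level(E)>=1
    B->G: in-degree(G)=0, level(G)=1, enqueue
  process F: level=0
    F->A: in-degree(A)=1, level(A)>=1
  process C: level=1
    C->A: in-degree(A)=0, level(A)=2, enqueue
    C->E: in-degree(E)=0, level(E)=2, enqueue
  process D: level=1
  process G: level=1
  process A: level=2
  process E: level=2
All levels: A:2, B:0, C:1, D:1, E:2, F:0, G:1
level(C) = 1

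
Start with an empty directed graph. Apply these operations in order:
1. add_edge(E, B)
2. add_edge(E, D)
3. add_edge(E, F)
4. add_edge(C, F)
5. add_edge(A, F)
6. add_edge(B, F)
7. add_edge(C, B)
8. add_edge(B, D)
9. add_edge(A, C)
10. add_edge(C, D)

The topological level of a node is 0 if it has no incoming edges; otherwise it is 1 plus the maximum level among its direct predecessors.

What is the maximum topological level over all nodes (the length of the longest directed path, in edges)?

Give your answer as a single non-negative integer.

Answer: 3

Derivation:
Op 1: add_edge(E, B). Edges now: 1
Op 2: add_edge(E, D). Edges now: 2
Op 3: add_edge(E, F). Edges now: 3
Op 4: add_edge(C, F). Edges now: 4
Op 5: add_edge(A, F). Edges now: 5
Op 6: add_edge(B, F). Edges now: 6
Op 7: add_edge(C, B). Edges now: 7
Op 8: add_edge(B, D). Edges now: 8
Op 9: add_edge(A, C). Edges now: 9
Op 10: add_edge(C, D). Edges now: 10
Compute levels (Kahn BFS):
  sources (in-degree 0): A, E
  process A: level=0
    A->C: in-degree(C)=0, level(C)=1, enqueue
    A->F: in-degree(F)=3, level(F)>=1
  process E: level=0
    E->B: in-degree(B)=1, level(B)>=1
    E->D: in-degree(D)=2, level(D)>=1
    E->F: in-degree(F)=2, level(F)>=1
  process C: level=1
    C->B: in-degree(B)=0, level(B)=2, enqueue
    C->D: in-degree(D)=1, level(D)>=2
    C->F: in-degree(F)=1, level(F)>=2
  process B: level=2
    B->D: in-degree(D)=0, level(D)=3, enqueue
    B->F: in-degree(F)=0, level(F)=3, enqueue
  process D: level=3
  process F: level=3
All levels: A:0, B:2, C:1, D:3, E:0, F:3
max level = 3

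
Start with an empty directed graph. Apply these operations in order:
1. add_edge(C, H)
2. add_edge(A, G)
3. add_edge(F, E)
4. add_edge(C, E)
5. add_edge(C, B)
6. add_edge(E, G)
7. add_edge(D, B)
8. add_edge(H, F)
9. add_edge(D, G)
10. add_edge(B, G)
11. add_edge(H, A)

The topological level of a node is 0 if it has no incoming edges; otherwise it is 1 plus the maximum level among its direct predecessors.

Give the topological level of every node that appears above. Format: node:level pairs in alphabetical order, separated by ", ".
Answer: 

Answer: A:2, B:1, C:0, D:0, E:3, F:2, G:4, H:1

Derivation:
Op 1: add_edge(C, H). Edges now: 1
Op 2: add_edge(A, G). Edges now: 2
Op 3: add_edge(F, E). Edges now: 3
Op 4: add_edge(C, E). Edges now: 4
Op 5: add_edge(C, B). Edges now: 5
Op 6: add_edge(E, G). Edges now: 6
Op 7: add_edge(D, B). Edges now: 7
Op 8: add_edge(H, F). Edges now: 8
Op 9: add_edge(D, G). Edges now: 9
Op 10: add_edge(B, G). Edges now: 10
Op 11: add_edge(H, A). Edges now: 11
Compute levels (Kahn BFS):
  sources (in-degree 0): C, D
  process C: level=0
    C->B: in-degree(B)=1, level(B)>=1
    C->E: in-degree(E)=1, level(E)>=1
    C->H: in-degree(H)=0, level(H)=1, enqueue
  process D: level=0
    D->B: in-degree(B)=0, level(B)=1, enqueue
    D->G: in-degree(G)=3, level(G)>=1
  process H: level=1
    H->A: in-degree(A)=0, level(A)=2, enqueue
    H->F: in-degree(F)=0, level(F)=2, enqueue
  process B: level=1
    B->G: in-degree(G)=2, level(G)>=2
  process A: level=2
    A->G: in-degree(G)=1, level(G)>=3
  process F: level=2
    F->E: in-degree(E)=0, level(E)=3, enqueue
  process E: level=3
    E->G: in-degree(G)=0, level(G)=4, enqueue
  process G: level=4
All levels: A:2, B:1, C:0, D:0, E:3, F:2, G:4, H:1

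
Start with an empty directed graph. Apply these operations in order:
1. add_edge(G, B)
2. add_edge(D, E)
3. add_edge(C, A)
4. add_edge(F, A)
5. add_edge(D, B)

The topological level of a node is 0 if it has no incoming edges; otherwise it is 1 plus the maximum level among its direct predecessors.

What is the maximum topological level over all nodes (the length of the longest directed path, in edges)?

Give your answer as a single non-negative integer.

Answer: 1

Derivation:
Op 1: add_edge(G, B). Edges now: 1
Op 2: add_edge(D, E). Edges now: 2
Op 3: add_edge(C, A). Edges now: 3
Op 4: add_edge(F, A). Edges now: 4
Op 5: add_edge(D, B). Edges now: 5
Compute levels (Kahn BFS):
  sources (in-degree 0): C, D, F, G
  process C: level=0
    C->A: in-degree(A)=1, level(A)>=1
  process D: level=0
    D->B: in-degree(B)=1, level(B)>=1
    D->E: in-degree(E)=0, level(E)=1, enqueue
  process F: level=0
    F->A: in-degree(A)=0, level(A)=1, enqueue
  process G: level=0
    G->B: in-degree(B)=0, level(B)=1, enqueue
  process E: level=1
  process A: level=1
  process B: level=1
All levels: A:1, B:1, C:0, D:0, E:1, F:0, G:0
max level = 1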